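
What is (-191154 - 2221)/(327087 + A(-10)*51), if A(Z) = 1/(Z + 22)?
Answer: -154700/261673 ≈ -0.59120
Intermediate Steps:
A(Z) = 1/(22 + Z)
(-191154 - 2221)/(327087 + A(-10)*51) = (-191154 - 2221)/(327087 + 51/(22 - 10)) = -193375/(327087 + 51/12) = -193375/(327087 + (1/12)*51) = -193375/(327087 + 17/4) = -193375/1308365/4 = -193375*4/1308365 = -154700/261673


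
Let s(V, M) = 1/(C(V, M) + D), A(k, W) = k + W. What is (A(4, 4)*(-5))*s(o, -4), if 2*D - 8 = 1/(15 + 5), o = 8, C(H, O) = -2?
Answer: -1600/81 ≈ -19.753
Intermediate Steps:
D = 161/40 (D = 4 + 1/(2*(15 + 5)) = 4 + (½)/20 = 4 + (½)*(1/20) = 4 + 1/40 = 161/40 ≈ 4.0250)
A(k, W) = W + k
s(V, M) = 40/81 (s(V, M) = 1/(-2 + 161/40) = 1/(81/40) = 40/81)
(A(4, 4)*(-5))*s(o, -4) = ((4 + 4)*(-5))*(40/81) = (8*(-5))*(40/81) = -40*40/81 = -1600/81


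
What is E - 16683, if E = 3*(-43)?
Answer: -16812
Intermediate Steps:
E = -129
E - 16683 = -129 - 16683 = -16812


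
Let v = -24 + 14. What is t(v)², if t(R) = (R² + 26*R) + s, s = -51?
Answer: 44521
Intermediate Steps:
v = -10
t(R) = -51 + R² + 26*R (t(R) = (R² + 26*R) - 51 = -51 + R² + 26*R)
t(v)² = (-51 + (-10)² + 26*(-10))² = (-51 + 100 - 260)² = (-211)² = 44521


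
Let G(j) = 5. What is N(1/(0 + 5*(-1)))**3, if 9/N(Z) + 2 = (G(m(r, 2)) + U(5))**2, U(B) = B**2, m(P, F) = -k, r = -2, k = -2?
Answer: 729/724150792 ≈ 1.0067e-6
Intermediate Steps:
m(P, F) = 2 (m(P, F) = -1*(-2) = 2)
N(Z) = 9/898 (N(Z) = 9/(-2 + (5 + 5**2)**2) = 9/(-2 + (5 + 25)**2) = 9/(-2 + 30**2) = 9/(-2 + 900) = 9/898)
N(1/(0 + 5*(-1)))**3 = (9/898)**3 = 729/724150792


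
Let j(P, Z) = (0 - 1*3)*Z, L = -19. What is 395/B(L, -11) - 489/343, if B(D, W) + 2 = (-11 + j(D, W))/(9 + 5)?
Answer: -949862/1029 ≈ -923.09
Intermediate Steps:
j(P, Z) = -3*Z (j(P, Z) = (0 - 3)*Z = -3*Z)
B(D, W) = -39/14 - 3*W/14 (B(D, W) = -2 + (-11 - 3*W)/(9 + 5) = -2 + (-11 - 3*W)/14 = -2 + (-11 - 3*W)*(1/14) = -2 + (-11/14 - 3*W/14) = -39/14 - 3*W/14)
395/B(L, -11) - 489/343 = 395/(-39/14 - 3/14*(-11)) - 489/343 = 395/(-39/14 + 33/14) - 489*1/343 = 395/(-3/7) - 489/343 = 395*(-7/3) - 489/343 = -2765/3 - 489/343 = -949862/1029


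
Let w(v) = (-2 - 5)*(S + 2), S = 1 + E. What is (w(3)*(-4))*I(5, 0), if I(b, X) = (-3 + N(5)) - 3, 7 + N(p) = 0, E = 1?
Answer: -1456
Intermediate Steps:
N(p) = -7 (N(p) = -7 + 0 = -7)
I(b, X) = -13 (I(b, X) = (-3 - 7) - 3 = -10 - 3 = -13)
S = 2 (S = 1 + 1 = 2)
w(v) = -28 (w(v) = (-2 - 5)*(2 + 2) = -7*4 = -28)
(w(3)*(-4))*I(5, 0) = -28*(-4)*(-13) = 112*(-13) = -1456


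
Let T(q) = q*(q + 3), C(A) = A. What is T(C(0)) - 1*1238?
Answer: -1238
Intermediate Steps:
T(q) = q*(3 + q)
T(C(0)) - 1*1238 = 0*(3 + 0) - 1*1238 = 0*3 - 1238 = 0 - 1238 = -1238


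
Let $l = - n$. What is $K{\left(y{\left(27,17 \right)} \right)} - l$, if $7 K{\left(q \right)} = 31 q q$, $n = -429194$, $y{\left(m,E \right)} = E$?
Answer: $- \frac{2995399}{7} \approx -4.2791 \cdot 10^{5}$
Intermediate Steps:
$K{\left(q \right)} = \frac{31 q^{2}}{7}$ ($K{\left(q \right)} = \frac{31 q q}{7} = \frac{31 q^{2}}{7}$)
$l = 429194$ ($l = \left(-1\right) \left(-429194\right) = 429194$)
$K{\left(y{\left(27,17 \right)} \right)} - l = \frac{31 \cdot 17^{2}}{7} - 429194 = \frac{31}{7} \cdot 289 - 429194 = \frac{8959}{7} - 429194 = - \frac{2995399}{7}$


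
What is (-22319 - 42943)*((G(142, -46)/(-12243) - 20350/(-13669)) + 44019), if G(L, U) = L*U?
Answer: -160259521296982174/55783189 ≈ -2.8729e+9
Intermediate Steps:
(-22319 - 42943)*((G(142, -46)/(-12243) - 20350/(-13669)) + 44019) = (-22319 - 42943)*(((142*(-46))/(-12243) - 20350/(-13669)) + 44019) = -65262*((-6532*(-1/12243) - 20350*(-1/13669)) + 44019) = -65262*((6532/12243 + 20350/13669) + 44019) = -65262*(338430958/167349567 + 44019) = -65262*7366899020731/167349567 = -160259521296982174/55783189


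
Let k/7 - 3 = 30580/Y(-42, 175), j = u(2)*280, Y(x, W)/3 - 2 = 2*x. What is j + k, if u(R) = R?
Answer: -35567/123 ≈ -289.16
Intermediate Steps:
Y(x, W) = 6 + 6*x (Y(x, W) = 6 + 3*(2*x) = 6 + 6*x)
j = 560 (j = 2*280 = 560)
k = -104447/123 (k = 21 + 7*(30580/(6 + 6*(-42))) = 21 + 7*(30580/(6 - 252)) = 21 + 7*(30580/(-246)) = 21 + 7*(30580*(-1/246)) = 21 + 7*(-15290/123) = 21 - 107030/123 = -104447/123 ≈ -849.16)
j + k = 560 - 104447/123 = -35567/123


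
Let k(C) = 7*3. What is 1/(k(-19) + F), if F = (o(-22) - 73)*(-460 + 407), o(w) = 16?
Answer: 1/3042 ≈ 0.00032873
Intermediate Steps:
k(C) = 21
F = 3021 (F = (16 - 73)*(-460 + 407) = -57*(-53) = 3021)
1/(k(-19) + F) = 1/(21 + 3021) = 1/3042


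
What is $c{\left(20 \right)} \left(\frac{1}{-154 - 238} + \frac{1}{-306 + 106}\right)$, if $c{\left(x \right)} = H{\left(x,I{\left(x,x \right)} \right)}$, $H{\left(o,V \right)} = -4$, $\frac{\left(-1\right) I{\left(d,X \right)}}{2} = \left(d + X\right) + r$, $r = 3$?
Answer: $\frac{37}{1225} \approx 0.030204$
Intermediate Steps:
$I{\left(d,X \right)} = -6 - 2 X - 2 d$ ($I{\left(d,X \right)} = - 2 \left(\left(d + X\right) + 3\right) = - 2 \left(\left(X + d\right) + 3\right) = - 2 \left(3 + X + d\right) = -6 - 2 X - 2 d$)
$c{\left(x \right)} = -4$
$c{\left(20 \right)} \left(\frac{1}{-154 - 238} + \frac{1}{-306 + 106}\right) = - 4 \left(\frac{1}{-154 - 238} + \frac{1}{-306 + 106}\right) = - 4 \left(\frac{1}{-392} + \frac{1}{-200}\right) = - 4 \left(- \frac{1}{392} - \frac{1}{200}\right) = \left(-4\right) \left(- \frac{37}{4900}\right) = \frac{37}{1225}$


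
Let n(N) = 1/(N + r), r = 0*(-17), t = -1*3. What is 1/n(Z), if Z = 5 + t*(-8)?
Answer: 29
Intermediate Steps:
t = -3
r = 0
Z = 29 (Z = 5 - 3*(-8) = 5 + 24 = 29)
n(N) = 1/N (n(N) = 1/(N + 0) = 1/N)
1/n(Z) = 1/(1/29) = 29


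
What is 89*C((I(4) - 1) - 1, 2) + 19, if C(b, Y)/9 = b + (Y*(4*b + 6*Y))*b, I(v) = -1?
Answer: -2384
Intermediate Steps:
C(b, Y) = 9*b + 9*Y*b*(4*b + 6*Y) (C(b, Y) = 9*(b + (Y*(4*b + 6*Y))*b) = 9*(b + Y*b*(4*b + 6*Y)) = 9*b + 9*Y*b*(4*b + 6*Y))
89*C((I(4) - 1) - 1, 2) + 19 = 89*(9*((-1 - 1) - 1)*(1 + 6*2² + 4*2*((-1 - 1) - 1))) + 19 = 89*(9*(-2 - 1)*(1 + 6*4 + 4*2*(-2 - 1))) + 19 = 89*(9*(-3)*(1 + 24 + 4*2*(-3))) + 19 = 89*(9*(-3)*(1 + 24 - 24)) + 19 = 89*(9*(-3)*1) + 19 = 89*(-27) + 19 = -2403 + 19 = -2384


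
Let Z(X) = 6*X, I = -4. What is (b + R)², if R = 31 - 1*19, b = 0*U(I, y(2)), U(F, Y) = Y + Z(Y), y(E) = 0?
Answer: 144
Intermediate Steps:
U(F, Y) = 7*Y (U(F, Y) = Y + 6*Y = 7*Y)
b = 0 (b = 0*(7*0) = 0*0 = 0)
R = 12 (R = 31 - 19 = 12)
(b + R)² = (0 + 12)² = 12² = 144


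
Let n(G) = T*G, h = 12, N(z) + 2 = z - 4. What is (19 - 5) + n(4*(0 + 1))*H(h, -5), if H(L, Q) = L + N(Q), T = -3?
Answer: 2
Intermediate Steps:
N(z) = -6 + z (N(z) = -2 + (z - 4) = -2 + (-4 + z) = -6 + z)
H(L, Q) = -6 + L + Q (H(L, Q) = L + (-6 + Q) = -6 + L + Q)
n(G) = -3*G
(19 - 5) + n(4*(0 + 1))*H(h, -5) = (19 - 5) + (-12*(0 + 1))*(-6 + 12 - 5) = 14 - 12*1 = 14 - 12 = 2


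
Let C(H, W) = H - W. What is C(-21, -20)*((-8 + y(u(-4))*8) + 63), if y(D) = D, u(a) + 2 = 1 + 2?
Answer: -63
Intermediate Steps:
u(a) = 1 (u(a) = -2 + (1 + 2) = -2 + 3 = 1)
C(-21, -20)*((-8 + y(u(-4))*8) + 63) = (-21 - 1*(-20))*((-8 + 1*8) + 63) = (-21 + 20)*((-8 + 8) + 63) = -(0 + 63) = -1*63 = -63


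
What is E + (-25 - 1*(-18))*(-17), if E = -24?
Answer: 95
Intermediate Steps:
E + (-25 - 1*(-18))*(-17) = -24 + (-25 - 1*(-18))*(-17) = -24 + (-25 + 18)*(-17) = -24 - 7*(-17) = -24 + 119 = 95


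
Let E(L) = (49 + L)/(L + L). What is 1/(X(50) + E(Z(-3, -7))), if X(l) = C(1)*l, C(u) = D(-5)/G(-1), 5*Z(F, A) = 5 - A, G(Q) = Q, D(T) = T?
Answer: 24/6257 ≈ 0.0038357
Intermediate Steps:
Z(F, A) = 1 - A/5 (Z(F, A) = (5 - A)/5 = 1 - A/5)
C(u) = 5 (C(u) = -5/(-1) = -5*(-1) = 5)
E(L) = (49 + L)/(2*L) (E(L) = (49 + L)/((2*L)) = (49 + L)*(1/(2*L)) = (49 + L)/(2*L))
X(l) = 5*l
1/(X(50) + E(Z(-3, -7))) = 1/(5*50 + (49 + (1 - ⅕*(-7)))/(2*(1 - ⅕*(-7)))) = 1/(250 + (49 + (1 + 7/5))/(2*(1 + 7/5))) = 1/(250 + (49 + 12/5)/(2*(12/5))) = 1/(250 + (½)*(5/12)*(257/5)) = 1/(250 + 257/24) = 1/(6257/24) = 24/6257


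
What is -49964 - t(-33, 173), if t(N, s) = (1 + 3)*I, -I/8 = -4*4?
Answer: -50476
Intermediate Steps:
I = 128 (I = -(-32)*4 = -8*(-16) = 128)
t(N, s) = 512 (t(N, s) = (1 + 3)*128 = 4*128 = 512)
-49964 - t(-33, 173) = -49964 - 1*512 = -49964 - 512 = -50476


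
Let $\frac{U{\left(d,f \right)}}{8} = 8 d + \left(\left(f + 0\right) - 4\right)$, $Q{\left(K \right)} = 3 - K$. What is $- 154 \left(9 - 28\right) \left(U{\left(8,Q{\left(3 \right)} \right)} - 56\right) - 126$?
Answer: $1240498$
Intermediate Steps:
$U{\left(d,f \right)} = -32 + 8 f + 64 d$ ($U{\left(d,f \right)} = 8 \left(8 d + \left(\left(f + 0\right) - 4\right)\right) = 8 \left(8 d + \left(f - 4\right)\right) = 8 \left(8 d + \left(-4 + f\right)\right) = 8 \left(-4 + f + 8 d\right) = -32 + 8 f + 64 d$)
$- 154 \left(9 - 28\right) \left(U{\left(8,Q{\left(3 \right)} \right)} - 56\right) - 126 = - 154 \left(9 - 28\right) \left(\left(-32 + 8 \left(3 - 3\right) + 64 \cdot 8\right) - 56\right) - 126 = - 154 \left(- 19 \left(\left(-32 + 8 \left(3 - 3\right) + 512\right) - 56\right)\right) - 126 = - 154 \left(- 19 \left(\left(-32 + 8 \cdot 0 + 512\right) - 56\right)\right) - 126 = - 154 \left(- 19 \left(\left(-32 + 0 + 512\right) - 56\right)\right) - 126 = - 154 \left(- 19 \left(480 - 56\right)\right) - 126 = - 154 \left(\left(-19\right) 424\right) - 126 = \left(-154\right) \left(-8056\right) - 126 = 1240624 - 126 = 1240498$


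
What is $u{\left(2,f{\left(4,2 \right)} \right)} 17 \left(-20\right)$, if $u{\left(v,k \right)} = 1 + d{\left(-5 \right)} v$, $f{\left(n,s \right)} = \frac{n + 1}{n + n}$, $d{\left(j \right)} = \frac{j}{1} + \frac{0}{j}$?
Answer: $3060$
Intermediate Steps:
$d{\left(j \right)} = j$ ($d{\left(j \right)} = j 1 + 0 = j + 0 = j$)
$f{\left(n,s \right)} = \frac{1 + n}{2 n}$
$u{\left(v,k \right)} = 1 - 5 v$
$u{\left(2,f{\left(4,2 \right)} \right)} 17 \left(-20\right) = \left(1 - 10\right) 17 \left(-20\right) = \left(-9\right) 17 \left(-20\right) = \left(-153\right) \left(-20\right) = 3060$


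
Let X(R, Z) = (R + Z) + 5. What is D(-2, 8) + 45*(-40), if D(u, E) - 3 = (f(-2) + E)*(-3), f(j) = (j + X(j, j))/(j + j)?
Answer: -7287/4 ≈ -1821.8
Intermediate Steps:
X(R, Z) = 5 + R + Z
f(j) = (5 + 3*j)/(2*j) (f(j) = (j + (5 + j + j))/(j + j) = (j + (5 + 2*j))/((2*j)) = (5 + 3*j)*(1/(2*j)) = (5 + 3*j)/(2*j))
D(u, E) = 9/4 - 3*E (D(u, E) = 3 + ((½)*(5 + 3*(-2))/(-2) + E)*(-3) = 3 + ((½)*(-½)*(5 - 6) + E)*(-3) = 3 + ((½)*(-½)*(-1) + E)*(-3) = 3 + (¼ + E)*(-3) = 3 + (-¾ - 3*E) = 9/4 - 3*E)
D(-2, 8) + 45*(-40) = (9/4 - 3*8) + 45*(-40) = (9/4 - 24) - 1800 = -87/4 - 1800 = -7287/4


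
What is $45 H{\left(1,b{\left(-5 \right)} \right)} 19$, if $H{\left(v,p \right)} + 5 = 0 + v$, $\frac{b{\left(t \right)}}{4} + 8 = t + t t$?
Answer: $-3420$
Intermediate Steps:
$b{\left(t \right)} = -32 + 4 t + 4 t^{2}$ ($b{\left(t \right)} = -32 + 4 \left(t + t t\right) = -32 + 4 \left(t + t^{2}\right) = -32 + \left(4 t + 4 t^{2}\right) = -32 + 4 t + 4 t^{2}$)
$H{\left(v,p \right)} = -5 + v$ ($H{\left(v,p \right)} = -5 + \left(0 + v\right) = -5 + v$)
$45 H{\left(1,b{\left(-5 \right)} \right)} 19 = 45 \left(-5 + 1\right) 19 = 45 \left(-4\right) 19 = \left(-180\right) 19 = -3420$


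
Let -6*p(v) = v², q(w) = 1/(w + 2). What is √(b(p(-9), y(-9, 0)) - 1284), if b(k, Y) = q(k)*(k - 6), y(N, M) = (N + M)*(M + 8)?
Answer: 3*I*√75371/23 ≈ 35.809*I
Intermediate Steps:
q(w) = 1/(2 + w)
y(N, M) = (8 + M)*(M + N) (y(N, M) = (M + N)*(8 + M) = (8 + M)*(M + N))
p(v) = -v²/6
b(k, Y) = (-6 + k)/(2 + k) (b(k, Y) = (k - 6)/(2 + k) = (-6 + k)/(2 + k))
√(b(p(-9), y(-9, 0)) - 1284) = √((-6 - ⅙*(-9)²)/(2 - ⅙*(-9)²) - 1284) = √((-6 - ⅙*81)/(2 - ⅙*81) - 1284) = √((-6 - 27/2)/(2 - 27/2) - 1284) = √(-39/2/(-23/2) - 1284) = √(-2/23*(-39/2) - 1284) = √(39/23 - 1284) = √(-29493/23) = 3*I*√75371/23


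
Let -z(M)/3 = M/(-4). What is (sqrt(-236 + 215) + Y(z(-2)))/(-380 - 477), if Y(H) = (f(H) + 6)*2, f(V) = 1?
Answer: -14/857 - I*sqrt(21)/857 ≈ -0.016336 - 0.0053472*I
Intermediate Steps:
z(M) = 3*M/4 (z(M) = -3*M/(-4) = -3*M*(-1)/4 = -(-3)*M/4 = 3*M/4)
Y(H) = 14 (Y(H) = (1 + 6)*2 = 7*2 = 14)
(sqrt(-236 + 215) + Y(z(-2)))/(-380 - 477) = (sqrt(-236 + 215) + 14)/(-380 - 477) = (sqrt(-21) + 14)/(-857) = (I*sqrt(21) + 14)*(-1/857) = (14 + I*sqrt(21))*(-1/857) = -14/857 - I*sqrt(21)/857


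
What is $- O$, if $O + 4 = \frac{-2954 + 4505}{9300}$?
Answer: $\frac{11883}{3100} \approx 3.8332$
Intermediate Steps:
$O = - \frac{11883}{3100}$ ($O = -4 + \frac{-2954 + 4505}{9300} = -4 + 1551 \cdot \frac{1}{9300} = -4 + \frac{517}{3100} = - \frac{11883}{3100} \approx -3.8332$)
$- O = \left(-1\right) \left(- \frac{11883}{3100}\right) = \frac{11883}{3100}$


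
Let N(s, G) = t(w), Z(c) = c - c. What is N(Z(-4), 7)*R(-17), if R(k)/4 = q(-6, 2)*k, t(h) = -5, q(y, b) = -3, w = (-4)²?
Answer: -1020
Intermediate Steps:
w = 16
Z(c) = 0
N(s, G) = -5
R(k) = -12*k (R(k) = 4*(-3*k) = -12*k)
N(Z(-4), 7)*R(-17) = -(-60)*(-17) = -5*204 = -1020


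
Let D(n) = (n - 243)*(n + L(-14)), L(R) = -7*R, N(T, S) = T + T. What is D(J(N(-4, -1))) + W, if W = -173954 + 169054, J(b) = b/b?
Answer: -28858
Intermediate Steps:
N(T, S) = 2*T
J(b) = 1
W = -4900
D(n) = (-243 + n)*(98 + n) (D(n) = (n - 243)*(n - 7*(-14)) = (-243 + n)*(n + 98) = (-243 + n)*(98 + n))
D(J(N(-4, -1))) + W = (-23814 + 1² - 145*1) - 4900 = (-23814 + 1 - 145) - 4900 = -23958 - 4900 = -28858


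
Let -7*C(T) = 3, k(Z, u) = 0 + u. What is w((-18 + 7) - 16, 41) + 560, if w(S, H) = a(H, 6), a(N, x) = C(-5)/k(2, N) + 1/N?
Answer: 160724/287 ≈ 560.01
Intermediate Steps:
k(Z, u) = u
C(T) = -3/7 (C(T) = -⅐*3 = -3/7)
a(N, x) = 4/(7*N) (a(N, x) = -3/(7*N) + 1/N = 4/(7*N))
w(S, H) = 4/(7*H)
w((-18 + 7) - 16, 41) + 560 = (4/7)/41 + 560 = (4/7)*(1/41) + 560 = 4/287 + 560 = 160724/287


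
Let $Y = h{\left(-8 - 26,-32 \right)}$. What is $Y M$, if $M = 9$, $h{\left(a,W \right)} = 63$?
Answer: $567$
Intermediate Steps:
$Y = 63$
$Y M = 63 \cdot 9 = 567$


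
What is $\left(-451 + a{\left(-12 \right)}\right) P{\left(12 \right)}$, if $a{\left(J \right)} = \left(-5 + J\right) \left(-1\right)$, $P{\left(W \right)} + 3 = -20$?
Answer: $9982$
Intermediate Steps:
$P{\left(W \right)} = -23$ ($P{\left(W \right)} = -3 - 20 = -23$)
$a{\left(J \right)} = 5 - J$
$\left(-451 + a{\left(-12 \right)}\right) P{\left(12 \right)} = \left(-451 + \left(5 - -12\right)\right) \left(-23\right) = \left(-451 + \left(5 + 12\right)\right) \left(-23\right) = \left(-451 + 17\right) \left(-23\right) = \left(-434\right) \left(-23\right) = 9982$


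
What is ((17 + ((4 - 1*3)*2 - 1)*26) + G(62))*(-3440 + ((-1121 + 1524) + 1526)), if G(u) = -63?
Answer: 30220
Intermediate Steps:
((17 + ((4 - 1*3)*2 - 1)*26) + G(62))*(-3440 + ((-1121 + 1524) + 1526)) = ((17 + ((4 - 1*3)*2 - 1)*26) - 63)*(-3440 + ((-1121 + 1524) + 1526)) = ((17 + ((4 - 3)*2 - 1)*26) - 63)*(-3440 + (403 + 1526)) = ((17 + (1*2 - 1)*26) - 63)*(-3440 + 1929) = ((17 + (2 - 1)*26) - 63)*(-1511) = ((17 + 1*26) - 63)*(-1511) = ((17 + 26) - 63)*(-1511) = (43 - 63)*(-1511) = -20*(-1511) = 30220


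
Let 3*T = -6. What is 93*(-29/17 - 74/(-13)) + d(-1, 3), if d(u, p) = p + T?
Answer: 82154/221 ≈ 371.74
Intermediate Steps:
T = -2 (T = (⅓)*(-6) = -2)
d(u, p) = -2 + p (d(u, p) = p - 2 = -2 + p)
93*(-29/17 - 74/(-13)) + d(-1, 3) = 93*(-29/17 - 74/(-13)) + (-2 + 3) = 93*(-29*1/17 - 74*(-1/13)) + 1 = 93*(-29/17 + 74/13) + 1 = 93*(881/221) + 1 = 81933/221 + 1 = 82154/221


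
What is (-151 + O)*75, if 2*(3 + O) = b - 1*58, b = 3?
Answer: -27225/2 ≈ -13613.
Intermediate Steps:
O = -61/2 (O = -3 + (3 - 1*58)/2 = -3 + (3 - 58)/2 = -3 + (½)*(-55) = -3 - 55/2 = -61/2 ≈ -30.500)
(-151 + O)*75 = (-151 - 61/2)*75 = -363/2*75 = -27225/2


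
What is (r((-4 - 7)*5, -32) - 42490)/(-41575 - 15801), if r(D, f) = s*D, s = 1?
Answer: 42545/57376 ≈ 0.74151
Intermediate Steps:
r(D, f) = D (r(D, f) = 1*D = D)
(r((-4 - 7)*5, -32) - 42490)/(-41575 - 15801) = ((-4 - 7)*5 - 42490)/(-41575 - 15801) = (-11*5 - 42490)/(-57376) = (-55 - 42490)*(-1/57376) = -42545*(-1/57376) = 42545/57376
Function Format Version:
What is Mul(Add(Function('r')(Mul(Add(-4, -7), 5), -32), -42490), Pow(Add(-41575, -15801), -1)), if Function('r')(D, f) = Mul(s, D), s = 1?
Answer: Rational(42545, 57376) ≈ 0.74151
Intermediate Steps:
Function('r')(D, f) = D (Function('r')(D, f) = Mul(1, D) = D)
Mul(Add(Function('r')(Mul(Add(-4, -7), 5), -32), -42490), Pow(Add(-41575, -15801), -1)) = Mul(Add(Mul(Add(-4, -7), 5), -42490), Pow(Add(-41575, -15801), -1)) = Mul(Add(Mul(-11, 5), -42490), Pow(-57376, -1)) = Mul(Add(-55, -42490), Rational(-1, 57376)) = Mul(-42545, Rational(-1, 57376)) = Rational(42545, 57376)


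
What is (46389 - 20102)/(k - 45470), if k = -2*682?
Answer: -26287/46834 ≈ -0.56128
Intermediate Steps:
k = -1364
(46389 - 20102)/(k - 45470) = (46389 - 20102)/(-1364 - 45470) = 26287/(-46834) = 26287*(-1/46834) = -26287/46834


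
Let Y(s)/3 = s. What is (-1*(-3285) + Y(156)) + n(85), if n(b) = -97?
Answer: 3656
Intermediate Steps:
Y(s) = 3*s
(-1*(-3285) + Y(156)) + n(85) = (-1*(-3285) + 3*156) - 97 = (3285 + 468) - 97 = 3753 - 97 = 3656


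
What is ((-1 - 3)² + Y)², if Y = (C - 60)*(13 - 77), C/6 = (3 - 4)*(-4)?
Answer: 5382400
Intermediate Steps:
C = 24 (C = 6*((3 - 4)*(-4)) = 6*(-1*(-4)) = 6*4 = 24)
Y = 2304 (Y = (24 - 60)*(13 - 77) = -36*(-64) = 2304)
((-1 - 3)² + Y)² = ((-1 - 3)² + 2304)² = ((-4)² + 2304)² = (16 + 2304)² = 2320² = 5382400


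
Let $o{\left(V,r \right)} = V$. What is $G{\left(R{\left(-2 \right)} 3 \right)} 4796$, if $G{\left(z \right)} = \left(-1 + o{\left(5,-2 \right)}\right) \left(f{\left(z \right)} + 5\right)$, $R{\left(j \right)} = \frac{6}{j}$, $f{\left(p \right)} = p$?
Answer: $-76736$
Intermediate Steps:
$G{\left(z \right)} = 20 + 4 z$ ($G{\left(z \right)} = \left(-1 + 5\right) \left(z + 5\right) = 4 \left(5 + z\right) = 20 + 4 z$)
$G{\left(R{\left(-2 \right)} 3 \right)} 4796 = \left(20 + 4 \frac{6}{-2} \cdot 3\right) 4796 = \left(20 + 4 \cdot 6 \left(- \frac{1}{2}\right) 3\right) 4796 = \left(20 + 4 \left(\left(-3\right) 3\right)\right) 4796 = \left(20 + 4 \left(-9\right)\right) 4796 = \left(20 - 36\right) 4796 = \left(-16\right) 4796 = -76736$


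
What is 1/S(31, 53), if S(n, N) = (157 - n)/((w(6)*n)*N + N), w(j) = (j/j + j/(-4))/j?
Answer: -1007/1512 ≈ -0.66601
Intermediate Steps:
w(j) = (1 - j/4)/j (w(j) = (1 + j*(-¼))/j = (1 - j/4)/j)
S(n, N) = (157 - n)/(N - N*n/12) (S(n, N) = (157 - n)/((((¼)*(4 - 1*6)/6)*n)*N + N) = (157 - n)/((((¼)*(⅙)*(4 - 6))*n)*N + N) = (157 - n)/((((¼)*(⅙)*(-2))*n)*N + N) = (157 - n)/((-n/12)*N + N) = (157 - n)/(-N*n/12 + N) = (157 - n)/(N - N*n/12))
1/S(31, 53) = 1/(12*(-157 + 31)/(53*(-12 + 31))) = 1/(12*(1/53)*(-126)/19) = 1/(12*(1/53)*(1/19)*(-126)) = 1/(-1512/1007) = -1007/1512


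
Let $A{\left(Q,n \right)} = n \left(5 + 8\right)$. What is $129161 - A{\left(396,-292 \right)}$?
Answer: $132957$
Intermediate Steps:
$A{\left(Q,n \right)} = 13 n$ ($A{\left(Q,n \right)} = n 13 = 13 n$)
$129161 - A{\left(396,-292 \right)} = 129161 - 13 \left(-292\right) = 129161 - -3796 = 129161 + 3796 = 132957$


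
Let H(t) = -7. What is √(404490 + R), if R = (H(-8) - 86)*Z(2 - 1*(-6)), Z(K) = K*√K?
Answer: √(404490 - 1488*√2) ≈ 634.34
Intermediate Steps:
Z(K) = K^(3/2)
R = -1488*√2 (R = (-7 - 86)*(2 - 1*(-6))^(3/2) = -93*(2 + 6)^(3/2) = -1488*√2 ≈ -2104.4)
√(404490 + R) = √(404490 - 1488*√2)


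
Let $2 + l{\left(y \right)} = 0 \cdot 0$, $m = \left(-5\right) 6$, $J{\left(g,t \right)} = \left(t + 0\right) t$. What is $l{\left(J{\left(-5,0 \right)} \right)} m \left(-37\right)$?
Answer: $-2220$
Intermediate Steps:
$J{\left(g,t \right)} = t^{2}$ ($J{\left(g,t \right)} = t t = t^{2}$)
$m = -30$
$l{\left(y \right)} = -2$ ($l{\left(y \right)} = -2 + 0 \cdot 0 = -2 + 0 = -2$)
$l{\left(J{\left(-5,0 \right)} \right)} m \left(-37\right) = \left(-2\right) \left(-30\right) \left(-37\right) = 60 \left(-37\right) = -2220$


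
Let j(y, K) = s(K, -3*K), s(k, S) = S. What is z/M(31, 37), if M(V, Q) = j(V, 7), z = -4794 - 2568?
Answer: 2454/7 ≈ 350.57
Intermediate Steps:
z = -7362
j(y, K) = -3*K
M(V, Q) = -21 (M(V, Q) = -3*7 = -21)
z/M(31, 37) = -7362/(-21) = -7362*(-1/21) = 2454/7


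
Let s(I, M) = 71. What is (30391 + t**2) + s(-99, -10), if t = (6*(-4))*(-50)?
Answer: 1470462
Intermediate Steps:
t = 1200 (t = -24*(-50) = 1200)
(30391 + t**2) + s(-99, -10) = (30391 + 1200**2) + 71 = (30391 + 1440000) + 71 = 1470391 + 71 = 1470462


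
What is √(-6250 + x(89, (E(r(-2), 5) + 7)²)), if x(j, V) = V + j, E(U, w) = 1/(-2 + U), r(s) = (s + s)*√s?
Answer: √((171109 - 97848*I*√2)/(-7 + 4*I*√2))/2 ≈ 0.013957 + 78.184*I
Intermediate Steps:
r(s) = 2*s^(3/2) (r(s) = (2*s)*√s = 2*s^(3/2))
√(-6250 + x(89, (E(r(-2), 5) + 7)²)) = √(-6250 + ((1/(-2 + 2*(-2)^(3/2)) + 7)² + 89)) = √(-6250 + ((1/(-2 + 2*(-2*I*√2)) + 7)² + 89)) = √(-6250 + ((1/(-2 - 4*I*√2) + 7)² + 89)) = √(-6250 + ((7 + 1/(-2 - 4*I*√2))² + 89)) = √(-6250 + (89 + (7 + 1/(-2 - 4*I*√2))²)) = √(-6161 + (7 + 1/(-2 - 4*I*√2))²)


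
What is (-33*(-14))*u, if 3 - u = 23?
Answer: -9240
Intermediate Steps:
u = -20 (u = 3 - 1*23 = 3 - 23 = -20)
(-33*(-14))*u = -33*(-14)*(-20) = 462*(-20) = -9240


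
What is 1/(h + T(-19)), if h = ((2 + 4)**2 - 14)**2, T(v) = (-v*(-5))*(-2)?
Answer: 1/674 ≈ 0.0014837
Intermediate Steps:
T(v) = -10*v (T(v) = (5*v)*(-2) = -10*v)
h = 484 (h = (6**2 - 14)**2 = (36 - 14)**2 = 22**2 = 484)
1/(h + T(-19)) = 1/(484 - 10*(-19)) = 1/(484 + 190) = 1/674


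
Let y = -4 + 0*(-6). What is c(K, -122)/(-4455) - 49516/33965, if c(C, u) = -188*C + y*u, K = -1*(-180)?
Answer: 3317116/550233 ≈ 6.0286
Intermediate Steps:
y = -4 (y = -4 + 0 = -4)
K = 180
c(C, u) = -188*C - 4*u
c(K, -122)/(-4455) - 49516/33965 = (-188*180 - 4*(-122))/(-4455) - 49516/33965 = (-33840 + 488)*(-1/4455) - 49516*1/33965 = -33352*(-1/4455) - 49516/33965 = 3032/405 - 49516/33965 = 3317116/550233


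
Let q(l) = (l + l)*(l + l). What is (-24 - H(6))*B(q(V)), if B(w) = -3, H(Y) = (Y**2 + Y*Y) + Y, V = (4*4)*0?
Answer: 306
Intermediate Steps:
V = 0 (V = 16*0 = 0)
q(l) = 4*l**2 (q(l) = (2*l)*(2*l) = 4*l**2)
H(Y) = Y + 2*Y**2 (H(Y) = (Y**2 + Y**2) + Y = 2*Y**2 + Y = Y + 2*Y**2)
(-24 - H(6))*B(q(V)) = (-24 - 6*(1 + 2*6))*(-3) = (-24 - 6*(1 + 12))*(-3) = (-24 - 6*13)*(-3) = (-24 - 1*78)*(-3) = (-24 - 78)*(-3) = -102*(-3) = 306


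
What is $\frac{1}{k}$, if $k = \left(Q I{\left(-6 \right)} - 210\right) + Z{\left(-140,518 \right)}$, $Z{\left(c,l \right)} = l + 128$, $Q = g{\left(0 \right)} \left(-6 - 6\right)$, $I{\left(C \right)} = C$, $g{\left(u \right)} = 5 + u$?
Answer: $\frac{1}{796} \approx 0.0012563$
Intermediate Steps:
$Q = -60$ ($Q = \left(5 + 0\right) \left(-6 - 6\right) = 5 \left(-12\right) = -60$)
$Z{\left(c,l \right)} = 128 + l$
$k = 796$ ($k = \left(\left(-60\right) \left(-6\right) - 210\right) + \left(128 + 518\right) = \left(360 - 210\right) + 646 = 150 + 646 = 796$)
$\frac{1}{k} = \frac{1}{796}$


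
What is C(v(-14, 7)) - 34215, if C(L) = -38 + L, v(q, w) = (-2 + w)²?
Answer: -34228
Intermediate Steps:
C(v(-14, 7)) - 34215 = (-38 + (-2 + 7)²) - 34215 = (-38 + 5²) - 34215 = (-38 + 25) - 34215 = -13 - 34215 = -34228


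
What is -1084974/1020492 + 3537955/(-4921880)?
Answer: -13561464553/7610210856 ≈ -1.7820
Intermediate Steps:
-1084974/1020492 + 3537955/(-4921880) = -1084974*1/1020492 + 3537955*(-1/4921880) = -16439/15462 - 707591/984376 = -13561464553/7610210856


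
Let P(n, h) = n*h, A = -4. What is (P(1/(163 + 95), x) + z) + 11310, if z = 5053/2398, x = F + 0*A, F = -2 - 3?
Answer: 1749651931/154671 ≈ 11312.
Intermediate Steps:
F = -5
x = -5 (x = -5 + 0*(-4) = -5 + 0 = -5)
P(n, h) = h*n
z = 5053/2398 (z = 5053*(1/2398) = 5053/2398 ≈ 2.1072)
(P(1/(163 + 95), x) + z) + 11310 = (-5/(163 + 95) + 5053/2398) + 11310 = (-5/258 + 5053/2398) + 11310 = 322921/154671 + 11310 = 1749651931/154671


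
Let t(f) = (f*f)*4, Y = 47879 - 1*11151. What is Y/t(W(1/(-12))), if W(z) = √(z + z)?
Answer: -55092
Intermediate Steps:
W(z) = √2*√z (W(z) = √(2*z) = √2*√z)
Y = 36728 (Y = 47879 - 11151 = 36728)
t(f) = 4*f² (t(f) = f²*4 = 4*f²)
Y/t(W(1/(-12))) = 36728/((4*(√2*√(1/(-12)))²)) = 36728/((4*(√2*√(-1/12))²)) = 36728/((4*(√2*(I*√3/6))²)) = 36728/((4*(I*√6/6)²)) = 36728/((4*(-⅙))) = 36728/(-⅔) = 36728*(-3/2) = -55092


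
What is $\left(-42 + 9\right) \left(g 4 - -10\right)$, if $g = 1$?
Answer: $-462$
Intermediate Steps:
$\left(-42 + 9\right) \left(g 4 - -10\right) = \left(-42 + 9\right) \left(1 \cdot 4 - -10\right) = - 33 \left(4 + 10\right) = \left(-33\right) 14 = -462$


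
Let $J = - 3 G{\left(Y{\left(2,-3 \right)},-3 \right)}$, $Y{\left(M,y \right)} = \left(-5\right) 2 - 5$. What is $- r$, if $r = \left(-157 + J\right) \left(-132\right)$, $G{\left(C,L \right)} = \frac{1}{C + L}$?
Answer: $-20702$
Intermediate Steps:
$Y{\left(M,y \right)} = -15$ ($Y{\left(M,y \right)} = -10 - 5 = -15$)
$J = \frac{1}{6}$ ($J = - \frac{3}{-15 - 3} = - \frac{3}{-18} = \left(-3\right) \left(- \frac{1}{18}\right) = \frac{1}{6} \approx 0.16667$)
$r = 20702$ ($r = \left(-157 + \frac{1}{6}\right) \left(-132\right) = \left(- \frac{941}{6}\right) \left(-132\right) = 20702$)
$- r = \left(-1\right) 20702 = -20702$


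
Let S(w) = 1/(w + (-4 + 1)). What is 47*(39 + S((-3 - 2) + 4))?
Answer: 7285/4 ≈ 1821.3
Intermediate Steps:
S(w) = 1/(-3 + w) (S(w) = 1/(w - 3) = 1/(-3 + w))
47*(39 + S((-3 - 2) + 4)) = 47*(39 + 1/(-3 + ((-3 - 2) + 4))) = 47*(39 + 1/(-3 + (-5 + 4))) = 47*(39 + 1/(-3 - 1)) = 47*(39 + 1/(-4)) = 47*(39 - ¼) = 47*(155/4) = 7285/4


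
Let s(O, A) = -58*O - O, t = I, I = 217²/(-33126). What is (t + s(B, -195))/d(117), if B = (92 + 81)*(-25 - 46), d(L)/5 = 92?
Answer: 24006265733/15237960 ≈ 1575.4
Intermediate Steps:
d(L) = 460 (d(L) = 5*92 = 460)
B = -12283 (B = 173*(-71) = -12283)
I = -47089/33126 (I = 47089*(-1/33126) = -47089/33126 ≈ -1.4215)
t = -47089/33126 ≈ -1.4215
s(O, A) = -59*O
(t + s(B, -195))/d(117) = (-47089/33126 - 59*(-12283))/460 = (-47089/33126 + 724697)*(1/460) = (24006265733/33126)*(1/460) = 24006265733/15237960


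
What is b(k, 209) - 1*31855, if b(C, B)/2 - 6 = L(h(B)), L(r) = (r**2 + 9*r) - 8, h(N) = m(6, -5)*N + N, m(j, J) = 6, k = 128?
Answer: 4275213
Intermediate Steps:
h(N) = 7*N (h(N) = 6*N + N = 7*N)
L(r) = -8 + r**2 + 9*r
b(C, B) = -4 + 98*B**2 + 126*B (b(C, B) = 12 + 2*(-8 + (7*B)**2 + 9*(7*B)) = 12 + 2*(-8 + 49*B**2 + 63*B) = 12 + (-16 + 98*B**2 + 126*B) = -4 + 98*B**2 + 126*B)
b(k, 209) - 1*31855 = (-4 + 98*209**2 + 126*209) - 1*31855 = (-4 + 98*43681 + 26334) - 31855 = (-4 + 4280738 + 26334) - 31855 = 4307068 - 31855 = 4275213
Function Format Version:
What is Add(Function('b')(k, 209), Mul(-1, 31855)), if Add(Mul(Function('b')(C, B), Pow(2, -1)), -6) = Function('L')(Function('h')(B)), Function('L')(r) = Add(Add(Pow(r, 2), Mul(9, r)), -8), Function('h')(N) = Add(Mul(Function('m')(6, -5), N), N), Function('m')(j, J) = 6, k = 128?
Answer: 4275213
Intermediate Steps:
Function('h')(N) = Mul(7, N) (Function('h')(N) = Add(Mul(6, N), N) = Mul(7, N))
Function('L')(r) = Add(-8, Pow(r, 2), Mul(9, r))
Function('b')(C, B) = Add(-4, Mul(98, Pow(B, 2)), Mul(126, B)) (Function('b')(C, B) = Add(12, Mul(2, Add(-8, Pow(Mul(7, B), 2), Mul(9, Mul(7, B))))) = Add(12, Mul(2, Add(-8, Mul(49, Pow(B, 2)), Mul(63, B)))) = Add(12, Add(-16, Mul(98, Pow(B, 2)), Mul(126, B))) = Add(-4, Mul(98, Pow(B, 2)), Mul(126, B)))
Add(Function('b')(k, 209), Mul(-1, 31855)) = Add(Add(-4, Mul(98, Pow(209, 2)), Mul(126, 209)), Mul(-1, 31855)) = Add(Add(-4, Mul(98, 43681), 26334), -31855) = Add(Add(-4, 4280738, 26334), -31855) = Add(4307068, -31855) = 4275213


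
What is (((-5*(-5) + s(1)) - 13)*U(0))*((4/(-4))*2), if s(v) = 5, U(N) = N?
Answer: 0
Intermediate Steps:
(((-5*(-5) + s(1)) - 13)*U(0))*((4/(-4))*2) = (((-5*(-5) + 5) - 13)*0)*((4/(-4))*2) = (((25 + 5) - 13)*0)*((4*(-1/4))*2) = ((30 - 13)*0)*(-1*2) = (17*0)*(-2) = 0*(-2) = 0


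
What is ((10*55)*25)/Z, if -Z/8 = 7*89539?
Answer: -6875/2507092 ≈ -0.0027422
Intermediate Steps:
Z = -5014184 (Z = -56*89539 = -8*626773 = -5014184)
((10*55)*25)/Z = ((10*55)*25)/(-5014184) = (550*25)*(-1/5014184) = 13750*(-1/5014184) = -6875/2507092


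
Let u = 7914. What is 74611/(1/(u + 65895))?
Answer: 5506963299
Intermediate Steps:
74611/(1/(u + 65895)) = 74611/(1/(7914 + 65895)) = 74611/(1/73809) = 74611*73809 = 5506963299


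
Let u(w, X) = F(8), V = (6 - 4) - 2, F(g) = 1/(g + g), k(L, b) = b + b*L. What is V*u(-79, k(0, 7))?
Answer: 0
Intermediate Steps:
k(L, b) = b + L*b
F(g) = 1/(2*g)
V = 0 (V = 2 - 2 = 0)
u(w, X) = 1/16 (u(w, X) = (1/2)/8 = (1/2)*(1/8) = 1/16)
V*u(-79, k(0, 7)) = 0*(1/16) = 0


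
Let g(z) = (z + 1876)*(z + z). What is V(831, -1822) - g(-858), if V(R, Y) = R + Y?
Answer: 1745897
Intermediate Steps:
g(z) = 2*z*(1876 + z) (g(z) = (1876 + z)*(2*z) = 2*z*(1876 + z))
V(831, -1822) - g(-858) = (831 - 1822) - 2*(-858)*(1876 - 858) = -991 - 2*(-858)*1018 = -991 - 1*(-1746888) = -991 + 1746888 = 1745897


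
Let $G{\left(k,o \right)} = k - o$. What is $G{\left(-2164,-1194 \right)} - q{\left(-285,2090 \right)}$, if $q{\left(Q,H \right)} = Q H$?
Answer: $594680$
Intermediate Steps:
$q{\left(Q,H \right)} = H Q$
$G{\left(-2164,-1194 \right)} - q{\left(-285,2090 \right)} = \left(-2164 - -1194\right) - 2090 \left(-285\right) = \left(-2164 + 1194\right) - -595650 = -970 + 595650 = 594680$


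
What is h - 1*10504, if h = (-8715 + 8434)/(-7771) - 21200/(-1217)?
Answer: -99174465551/9457307 ≈ -10487.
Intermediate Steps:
h = 165087177/9457307 (h = -281*(-1/7771) - 21200*(-1/1217) = 281/7771 + 21200/1217 = 165087177/9457307 ≈ 17.456)
h - 1*10504 = 165087177/9457307 - 1*10504 = 165087177/9457307 - 10504 = -99174465551/9457307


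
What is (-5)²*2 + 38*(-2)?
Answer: -26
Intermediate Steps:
(-5)²*2 + 38*(-2) = 25*2 - 76 = 50 - 76 = -26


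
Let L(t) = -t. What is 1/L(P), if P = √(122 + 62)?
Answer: -√46/92 ≈ -0.073721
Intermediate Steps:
P = 2*√46 (P = √184 = 2*√46 ≈ 13.565)
1/L(P) = 1/(-2*√46) = -√46/92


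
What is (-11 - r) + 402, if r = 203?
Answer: 188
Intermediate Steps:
(-11 - r) + 402 = (-11 - 1*203) + 402 = (-11 - 203) + 402 = -214 + 402 = 188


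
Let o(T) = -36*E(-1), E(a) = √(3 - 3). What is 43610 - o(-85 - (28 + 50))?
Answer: 43610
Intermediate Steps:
E(a) = 0 (E(a) = √0 = 0)
o(T) = 0 (o(T) = -36*0 = 0)
43610 - o(-85 - (28 + 50)) = 43610 - 1*0 = 43610 + 0 = 43610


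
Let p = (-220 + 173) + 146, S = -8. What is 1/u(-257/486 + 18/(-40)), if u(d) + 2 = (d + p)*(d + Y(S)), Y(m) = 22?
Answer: 23619600/48621477229 ≈ 0.00048579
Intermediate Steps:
p = 99 (p = -47 + 146 = 99)
u(d) = -2 + (22 + d)*(99 + d) (u(d) = -2 + (d + 99)*(d + 22) = -2 + (99 + d)*(22 + d) = -2 + (22 + d)*(99 + d))
1/u(-257/486 + 18/(-40)) = 1/(2176 + (-257/486 + 18/(-40))² + 121*(-257/486 + 18/(-40))) = 1/(2176 + (-257*1/486 + 18*(-1/40))² + 121*(-257*1/486 + 18*(-1/40))) = 1/(2176 + (-257/486 - 9/20)² + 121*(-257/486 - 9/20)) = 1/(2176 + (-4757/4860)² + 121*(-4757/4860)) = 1/(2176 + 22629049/23619600 - 575597/4860) = 1/(48621477229/23619600) = 23619600/48621477229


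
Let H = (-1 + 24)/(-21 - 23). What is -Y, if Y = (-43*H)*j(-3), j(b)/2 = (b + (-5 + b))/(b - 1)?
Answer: -989/8 ≈ -123.63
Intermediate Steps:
j(b) = 2*(-5 + 2*b)/(-1 + b) (j(b) = 2*((b + (-5 + b))/(b - 1)) = 2*((-5 + 2*b)/(-1 + b)) = 2*(-5 + 2*b)/(-1 + b))
H = -23/44 (H = 23/(-44) = 23*(-1/44) = -23/44 ≈ -0.52273)
Y = 989/8 (Y = (-43*(-23/44))*(2*(-5 + 2*(-3))/(-1 - 3)) = 989*(2*(-5 - 6)/(-4))/44 = 989*(2*(-¼)*(-11))/44 = (989/44)*(11/2) = 989/8 ≈ 123.63)
-Y = -1*989/8 = -989/8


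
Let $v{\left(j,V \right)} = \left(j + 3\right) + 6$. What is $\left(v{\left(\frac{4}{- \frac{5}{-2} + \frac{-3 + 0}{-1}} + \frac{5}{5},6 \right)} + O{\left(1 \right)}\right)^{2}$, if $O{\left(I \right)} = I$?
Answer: $\frac{16641}{121} \approx 137.53$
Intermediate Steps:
$v{\left(j,V \right)} = 9 + j$ ($v{\left(j,V \right)} = \left(3 + j\right) + 6 = 9 + j$)
$\left(v{\left(\frac{4}{- \frac{5}{-2} + \frac{-3 + 0}{-1}} + \frac{5}{5},6 \right)} + O{\left(1 \right)}\right)^{2} = \left(\left(9 + \left(\frac{4}{- \frac{5}{-2} + \frac{-3 + 0}{-1}} + \frac{5}{5}\right)\right) + 1\right)^{2} = \left(\left(9 + \left(\frac{4}{\left(-5\right) \left(- \frac{1}{2}\right) - -3} + 5 \cdot \frac{1}{5}\right)\right) + 1\right)^{2} = \left(\left(9 + \left(\frac{4}{\frac{5}{2} + 3} + 1\right)\right) + 1\right)^{2} = \left(\left(9 + \left(\frac{4}{\frac{11}{2}} + 1\right)\right) + 1\right)^{2} = \left(\left(9 + \left(4 \cdot \frac{2}{11} + 1\right)\right) + 1\right)^{2} = \left(\left(9 + \left(\frac{8}{11} + 1\right)\right) + 1\right)^{2} = \left(\left(9 + \frac{19}{11}\right) + 1\right)^{2} = \left(\frac{118}{11} + 1\right)^{2} = \left(\frac{129}{11}\right)^{2} = \frac{16641}{121}$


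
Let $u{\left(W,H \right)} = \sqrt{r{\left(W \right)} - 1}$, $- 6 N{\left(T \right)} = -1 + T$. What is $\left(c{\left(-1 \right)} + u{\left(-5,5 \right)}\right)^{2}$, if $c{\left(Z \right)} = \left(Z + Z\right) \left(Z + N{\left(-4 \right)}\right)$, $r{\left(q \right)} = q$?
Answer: $- \frac{53}{9} + \frac{2 i \sqrt{6}}{3} \approx -5.8889 + 1.633 i$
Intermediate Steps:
$N{\left(T \right)} = \frac{1}{6} - \frac{T}{6}$ ($N{\left(T \right)} = - \frac{-1 + T}{6} = \frac{1}{6} - \frac{T}{6}$)
$u{\left(W,H \right)} = \sqrt{-1 + W}$ ($u{\left(W,H \right)} = \sqrt{W - 1} = \sqrt{-1 + W}$)
$c{\left(Z \right)} = 2 Z \left(\frac{5}{6} + Z\right)$ ($c{\left(Z \right)} = \left(Z + Z\right) \left(Z + \left(\frac{1}{6} - - \frac{2}{3}\right)\right) = 2 Z \left(Z + \left(\frac{1}{6} + \frac{2}{3}\right)\right) = 2 Z \left(Z + \frac{5}{6}\right) = 2 Z \left(\frac{5}{6} + Z\right)$)
$\left(c{\left(-1 \right)} + u{\left(-5,5 \right)}\right)^{2} = \left(\frac{1}{3} \left(-1\right) \left(5 + 6 \left(-1\right)\right) + \sqrt{-1 - 5}\right)^{2} = \left(\frac{1}{3} \left(-1\right) \left(5 - 6\right) + \sqrt{-6}\right)^{2} = \left(\frac{1}{3} \left(-1\right) \left(-1\right) + i \sqrt{6}\right)^{2} = \left(\frac{1}{3} + i \sqrt{6}\right)^{2}$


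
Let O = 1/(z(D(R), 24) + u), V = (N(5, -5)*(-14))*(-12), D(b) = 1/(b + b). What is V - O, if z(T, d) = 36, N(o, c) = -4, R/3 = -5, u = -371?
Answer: -225119/335 ≈ -672.00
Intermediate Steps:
R = -15 (R = 3*(-5) = -15)
D(b) = 1/(2*b)
V = -672 (V = -4*(-14)*(-12) = 56*(-12) = -672)
O = -1/335 (O = 1/(36 - 371) = 1/(-335) = -1/335 ≈ -0.0029851)
V - O = -672 - 1*(-1/335) = -672 + 1/335 = -225119/335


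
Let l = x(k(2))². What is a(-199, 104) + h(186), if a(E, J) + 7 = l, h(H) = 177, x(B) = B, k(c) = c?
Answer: 174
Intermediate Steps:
l = 4 (l = 2² = 4)
a(E, J) = -3 (a(E, J) = -7 + 4 = -3)
a(-199, 104) + h(186) = -3 + 177 = 174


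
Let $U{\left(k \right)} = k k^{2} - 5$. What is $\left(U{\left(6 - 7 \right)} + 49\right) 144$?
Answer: $6192$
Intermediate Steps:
$U{\left(k \right)} = -5 + k^{3}$ ($U{\left(k \right)} = k^{3} - 5 = -5 + k^{3}$)
$\left(U{\left(6 - 7 \right)} + 49\right) 144 = \left(\left(-5 + \left(6 - 7\right)^{3}\right) + 49\right) 144 = \left(\left(-5 + \left(-1\right)^{3}\right) + 49\right) 144 = \left(\left(-5 - 1\right) + 49\right) 144 = \left(-6 + 49\right) 144 = 43 \cdot 144 = 6192$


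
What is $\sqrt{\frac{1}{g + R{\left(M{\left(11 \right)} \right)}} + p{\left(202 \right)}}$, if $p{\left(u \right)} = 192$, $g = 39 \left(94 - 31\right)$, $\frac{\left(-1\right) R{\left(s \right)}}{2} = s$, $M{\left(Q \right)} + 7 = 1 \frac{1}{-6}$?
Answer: $\frac{\sqrt{10553762274}}{7414} \approx 13.856$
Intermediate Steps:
$M{\left(Q \right)} = - \frac{43}{6}$ ($M{\left(Q \right)} = -7 + 1 \frac{1}{-6} = -7 + 1 \left(- \frac{1}{6}\right) = -7 - \frac{1}{6} = - \frac{43}{6}$)
$R{\left(s \right)} = - 2 s$
$g = 2457$ ($g = 39 \cdot 63 = 2457$)
$\sqrt{\frac{1}{g + R{\left(M{\left(11 \right)} \right)}} + p{\left(202 \right)}} = \sqrt{\frac{1}{2457 - - \frac{43}{3}} + 192} = \sqrt{\frac{1}{2457 + \frac{43}{3}} + 192} = \sqrt{\frac{1}{\frac{7414}{3}} + 192} = \sqrt{\frac{3}{7414} + 192} = \sqrt{\frac{1423491}{7414}} = \frac{\sqrt{10553762274}}{7414}$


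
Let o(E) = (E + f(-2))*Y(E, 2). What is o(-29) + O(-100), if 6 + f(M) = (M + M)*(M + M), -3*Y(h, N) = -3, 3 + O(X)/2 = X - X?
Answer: -25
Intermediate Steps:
O(X) = -6 (O(X) = -6 + 2*(X - X) = -6 + 2*0 = -6 + 0 = -6)
Y(h, N) = 1 (Y(h, N) = -⅓*(-3) = 1)
f(M) = -6 + 4*M² (f(M) = -6 + (M + M)*(M + M) = -6 + (2*M)*(2*M) = -6 + 4*M²)
o(E) = 10 + E (o(E) = (E + (-6 + 4*(-2)²))*1 = (E + (-6 + 4*4))*1 = (E + (-6 + 16))*1 = (E + 10)*1 = (10 + E)*1 = 10 + E)
o(-29) + O(-100) = (10 - 29) - 6 = -19 - 6 = -25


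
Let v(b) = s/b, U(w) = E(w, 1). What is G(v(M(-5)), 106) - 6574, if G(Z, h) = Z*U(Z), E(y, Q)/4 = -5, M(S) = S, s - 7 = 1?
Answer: -6542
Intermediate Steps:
s = 8 (s = 7 + 1 = 8)
E(y, Q) = -20 (E(y, Q) = 4*(-5) = -20)
U(w) = -20
v(b) = 8/b
G(Z, h) = -20*Z (G(Z, h) = Z*(-20) = -20*Z)
G(v(M(-5)), 106) - 6574 = -160/(-5) - 6574 = -160*(-1)/5 - 6574 = -20*(-8/5) - 6574 = 32 - 6574 = -6542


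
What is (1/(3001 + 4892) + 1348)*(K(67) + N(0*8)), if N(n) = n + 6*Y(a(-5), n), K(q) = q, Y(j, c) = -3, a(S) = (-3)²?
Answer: 521348485/7893 ≈ 66052.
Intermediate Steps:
a(S) = 9
N(n) = -18 + n (N(n) = n + 6*(-3) = n - 18 = -18 + n)
(1/(3001 + 4892) + 1348)*(K(67) + N(0*8)) = (1/(3001 + 4892) + 1348)*(67 + (-18 + 0*8)) = (1/7893 + 1348)*(67 + (-18 + 0)) = (1/7893 + 1348)*(67 - 18) = (10639765/7893)*49 = 521348485/7893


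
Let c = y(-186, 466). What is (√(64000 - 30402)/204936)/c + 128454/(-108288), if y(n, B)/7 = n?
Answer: -21409/18048 - √33598/266826672 ≈ -1.1862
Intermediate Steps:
y(n, B) = 7*n
c = -1302 (c = 7*(-186) = -1302)
(√(64000 - 30402)/204936)/c + 128454/(-108288) = (√(64000 - 30402)/204936)/(-1302) + 128454/(-108288) = (√33598*(1/204936))*(-1/1302) + 128454*(-1/108288) = (√33598/204936)*(-1/1302) - 21409/18048 = -√33598/266826672 - 21409/18048 = -21409/18048 - √33598/266826672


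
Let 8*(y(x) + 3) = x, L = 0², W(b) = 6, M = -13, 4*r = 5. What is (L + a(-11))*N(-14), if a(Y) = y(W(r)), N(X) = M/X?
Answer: -117/56 ≈ -2.0893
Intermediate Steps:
r = 5/4 (r = (¼)*5 = 5/4 ≈ 1.2500)
N(X) = -13/X
L = 0
y(x) = -3 + x/8
a(Y) = -9/4 (a(Y) = -3 + (⅛)*6 = -3 + ¾ = -9/4)
(L + a(-11))*N(-14) = (0 - 9/4)*(-13/(-14)) = -(-117)*(-1)/(4*14) = -9/4*13/14 = -117/56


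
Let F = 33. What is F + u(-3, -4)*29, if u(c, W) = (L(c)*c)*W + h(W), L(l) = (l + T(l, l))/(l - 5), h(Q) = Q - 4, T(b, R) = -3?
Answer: 62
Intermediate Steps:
h(Q) = -4 + Q
L(l) = (-3 + l)/(-5 + l) (L(l) = (l - 3)/(l - 5) = (-3 + l)/(-5 + l))
u(c, W) = -4 + W + W*c*(-3 + c)/(-5 + c) (u(c, W) = (((-3 + c)/(-5 + c))*c)*W + (-4 + W) = (c*(-3 + c)/(-5 + c))*W + (-4 + W) = W*c*(-3 + c)/(-5 + c) + (-4 + W) = -4 + W + W*c*(-3 + c)/(-5 + c))
F + u(-3, -4)*29 = 33 + (((-5 - 3)*(-4 - 4) - 4*(-3)*(-3 - 3))/(-5 - 3))*29 = 33 + ((-8*(-8) - 4*(-3)*(-6))/(-8))*29 = 33 - (64 - 72)/8*29 = 33 - 1/8*(-8)*29 = 33 + 1*29 = 33 + 29 = 62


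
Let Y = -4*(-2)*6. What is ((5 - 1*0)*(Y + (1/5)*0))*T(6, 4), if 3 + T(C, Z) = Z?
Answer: 240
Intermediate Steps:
Y = 48 (Y = 8*6 = 48)
T(C, Z) = -3 + Z
((5 - 1*0)*(Y + (1/5)*0))*T(6, 4) = ((5 - 1*0)*(48 + (1/5)*0))*(-3 + 4) = ((5 + 0)*(48 + (1*(⅕))*0))*1 = (5*(48 + (⅕)*0))*1 = (5*(48 + 0))*1 = (5*48)*1 = 240*1 = 240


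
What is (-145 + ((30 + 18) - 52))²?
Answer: 22201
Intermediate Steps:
(-145 + ((30 + 18) - 52))² = (-145 + (48 - 52))² = (-145 - 4)² = (-149)² = 22201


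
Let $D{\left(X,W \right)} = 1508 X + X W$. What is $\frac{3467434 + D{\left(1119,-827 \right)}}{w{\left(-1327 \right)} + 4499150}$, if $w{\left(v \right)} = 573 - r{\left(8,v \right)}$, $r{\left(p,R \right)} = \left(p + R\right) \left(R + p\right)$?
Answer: $\frac{4229473}{2759962} \approx 1.5324$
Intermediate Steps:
$r{\left(p,R \right)} = \left(R + p\right)^{2}$ ($r{\left(p,R \right)} = \left(R + p\right) \left(R + p\right) = \left(R + p\right)^{2}$)
$D{\left(X,W \right)} = 1508 X + W X$
$w{\left(v \right)} = 573 - \left(8 + v\right)^{2}$ ($w{\left(v \right)} = 573 - \left(v + 8\right)^{2} = 573 - \left(8 + v\right)^{2}$)
$\frac{3467434 + D{\left(1119,-827 \right)}}{w{\left(-1327 \right)} + 4499150} = \frac{3467434 + 1119 \left(1508 - 827\right)}{\left(573 - \left(8 - 1327\right)^{2}\right) + 4499150} = \frac{3467434 + 1119 \cdot 681}{\left(573 - \left(-1319\right)^{2}\right) + 4499150} = \frac{3467434 + 762039}{\left(573 - 1739761\right) + 4499150} = \frac{4229473}{\left(573 - 1739761\right) + 4499150} = \frac{4229473}{-1739188 + 4499150} = \frac{4229473}{2759962}$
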